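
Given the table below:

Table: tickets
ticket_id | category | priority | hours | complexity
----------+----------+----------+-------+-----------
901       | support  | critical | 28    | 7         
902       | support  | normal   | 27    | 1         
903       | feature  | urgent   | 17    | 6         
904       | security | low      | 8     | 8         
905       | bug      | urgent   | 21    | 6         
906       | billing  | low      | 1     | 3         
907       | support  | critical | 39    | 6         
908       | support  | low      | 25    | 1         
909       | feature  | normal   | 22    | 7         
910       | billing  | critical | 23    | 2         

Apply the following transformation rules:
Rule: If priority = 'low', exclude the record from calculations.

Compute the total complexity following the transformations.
35

Step 1: Identify records where priority = 'low'
Step 2: The excluded records sum to 12
Step 3: Original total complexity = 47
Step 4: Remaining total = 47 - 12 = 35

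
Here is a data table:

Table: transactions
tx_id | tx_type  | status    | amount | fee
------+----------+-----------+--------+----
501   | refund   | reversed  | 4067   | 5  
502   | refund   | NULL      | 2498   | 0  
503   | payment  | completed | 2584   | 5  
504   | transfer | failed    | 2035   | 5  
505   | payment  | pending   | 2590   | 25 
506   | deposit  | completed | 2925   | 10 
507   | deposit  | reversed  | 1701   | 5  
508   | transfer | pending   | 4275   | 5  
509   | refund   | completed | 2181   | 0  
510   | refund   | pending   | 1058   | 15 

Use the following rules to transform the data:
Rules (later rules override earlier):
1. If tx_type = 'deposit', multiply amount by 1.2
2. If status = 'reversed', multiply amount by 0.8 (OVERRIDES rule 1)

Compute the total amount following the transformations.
25345.4

Step 1: Rule 2 takes priority for records with status = 'reversed'
  - 2 records: 5768 × 0.8 = 4614.4
Step 2: Rule 1 applies to remaining records with tx_type = 'deposit'
  - 1 records: 2925 × 1.2 = 3510.0
Step 3: Other records unchanged: 17221
Step 4: Final sum = 4614.4 + 3510.0 + 17221 = 25345.4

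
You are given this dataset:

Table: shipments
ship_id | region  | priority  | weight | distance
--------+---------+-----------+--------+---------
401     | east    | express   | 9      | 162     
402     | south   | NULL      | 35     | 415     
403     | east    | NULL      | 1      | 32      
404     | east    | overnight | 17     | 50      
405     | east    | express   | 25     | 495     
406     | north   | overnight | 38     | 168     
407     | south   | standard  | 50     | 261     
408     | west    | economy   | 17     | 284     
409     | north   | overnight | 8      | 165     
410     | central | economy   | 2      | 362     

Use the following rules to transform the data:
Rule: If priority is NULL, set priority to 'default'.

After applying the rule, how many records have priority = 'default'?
2

Step 1: Count records where priority IS NULL
Step 2: Found 2 records with NULL priority
Step 3: These records will have priority set to 'default'
Step 4: Records already having priority = 'default': 0
Step 5: Answer: 2 + 0 = 2 records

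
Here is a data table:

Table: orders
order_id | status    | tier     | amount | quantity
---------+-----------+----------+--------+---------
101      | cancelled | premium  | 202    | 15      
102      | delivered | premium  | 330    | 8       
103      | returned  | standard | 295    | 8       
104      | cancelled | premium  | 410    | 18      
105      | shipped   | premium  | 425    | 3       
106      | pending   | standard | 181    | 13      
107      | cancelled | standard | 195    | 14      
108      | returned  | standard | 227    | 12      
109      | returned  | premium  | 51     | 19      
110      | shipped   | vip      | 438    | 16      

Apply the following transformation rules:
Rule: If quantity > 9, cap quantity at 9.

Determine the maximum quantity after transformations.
9

Step 1: Original maximum quantity = 19
Step 2: Apply cap at 9
Step 3: 7 records had quantity > 9 and were capped
Step 4: Maximum after transformation = 9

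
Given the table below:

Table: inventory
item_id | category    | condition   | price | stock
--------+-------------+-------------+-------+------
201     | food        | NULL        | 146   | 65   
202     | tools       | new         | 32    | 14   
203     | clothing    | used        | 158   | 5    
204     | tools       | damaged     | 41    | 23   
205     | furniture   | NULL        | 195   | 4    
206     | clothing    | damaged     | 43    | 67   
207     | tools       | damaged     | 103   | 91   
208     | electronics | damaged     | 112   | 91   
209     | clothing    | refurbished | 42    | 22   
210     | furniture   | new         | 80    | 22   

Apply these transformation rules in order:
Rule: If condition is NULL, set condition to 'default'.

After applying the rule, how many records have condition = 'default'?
2

Step 1: Count records where condition IS NULL
Step 2: Found 2 records with NULL condition
Step 3: These records will have condition set to 'default'
Step 4: Records already having condition = 'default': 0
Step 5: Answer: 2 + 0 = 2 records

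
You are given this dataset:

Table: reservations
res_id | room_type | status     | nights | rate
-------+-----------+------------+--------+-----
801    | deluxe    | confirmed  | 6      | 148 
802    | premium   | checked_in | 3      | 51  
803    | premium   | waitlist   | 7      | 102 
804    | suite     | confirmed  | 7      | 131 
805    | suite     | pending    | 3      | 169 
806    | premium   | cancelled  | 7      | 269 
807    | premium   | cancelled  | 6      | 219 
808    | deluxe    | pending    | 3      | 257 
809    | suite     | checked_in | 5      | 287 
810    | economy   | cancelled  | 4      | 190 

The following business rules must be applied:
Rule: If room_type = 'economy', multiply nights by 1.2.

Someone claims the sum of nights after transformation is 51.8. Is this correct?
Yes, the result is correct.

Step 1: Calculate the correct sum after transformation
Step 2: Apply multiplier 1.2 to records where room_type = 'economy'
Step 3: Correct result = 51.8
Step 4: Claimed result = 51.8
Step 5: 51.8 = 51.8 ✓
Conclusion: The claimed result is correct.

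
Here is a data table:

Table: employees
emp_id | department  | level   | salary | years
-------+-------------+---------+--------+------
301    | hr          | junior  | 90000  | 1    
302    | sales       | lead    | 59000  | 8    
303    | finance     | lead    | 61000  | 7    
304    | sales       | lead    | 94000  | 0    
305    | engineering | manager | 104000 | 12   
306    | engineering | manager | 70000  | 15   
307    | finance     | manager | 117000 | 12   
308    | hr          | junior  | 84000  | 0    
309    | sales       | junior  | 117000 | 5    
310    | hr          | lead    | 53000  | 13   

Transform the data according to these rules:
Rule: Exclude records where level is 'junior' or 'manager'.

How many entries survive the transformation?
4

Step 1: Count records to exclude
  - 3 (junior) + 3 (manager) = 6 records
Step 2: Total records: 10
Step 3: Remaining = 10 - 6 = 4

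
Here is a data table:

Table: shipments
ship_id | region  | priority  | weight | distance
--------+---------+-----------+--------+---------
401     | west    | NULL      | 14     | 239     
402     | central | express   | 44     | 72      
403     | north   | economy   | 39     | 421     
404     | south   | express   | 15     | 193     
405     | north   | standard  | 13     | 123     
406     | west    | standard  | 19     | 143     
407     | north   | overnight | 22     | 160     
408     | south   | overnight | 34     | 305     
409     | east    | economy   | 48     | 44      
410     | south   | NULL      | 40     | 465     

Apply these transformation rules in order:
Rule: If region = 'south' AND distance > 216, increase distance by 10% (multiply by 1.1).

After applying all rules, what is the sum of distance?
2242.0

Step 1: Find records where region = 'south' AND distance > 216
Step 2: 2 records match, summing to 770
Step 3: After multiplier: 770 × 1.1 = 847.0
Step 4: Unaffected records sum: 1395
Step 5: Final sum = 847.0 + 1395 = 2242.0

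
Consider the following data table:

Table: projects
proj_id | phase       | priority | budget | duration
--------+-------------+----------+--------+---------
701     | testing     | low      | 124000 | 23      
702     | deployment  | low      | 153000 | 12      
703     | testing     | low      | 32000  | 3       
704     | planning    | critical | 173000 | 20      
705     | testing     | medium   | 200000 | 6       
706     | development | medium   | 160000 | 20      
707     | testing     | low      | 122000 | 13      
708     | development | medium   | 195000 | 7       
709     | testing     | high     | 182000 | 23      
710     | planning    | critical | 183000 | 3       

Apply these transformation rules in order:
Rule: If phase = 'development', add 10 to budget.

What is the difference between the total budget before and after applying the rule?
20

Step 1: Original sum of budget = 1524000
Step 2: 2 records have phase = 'development'
Step 3: Each affected record changes by 10
Step 4: Total change = 2 × 10 = 20
Step 5: New sum = 1524000 + 20 = 1524020
Step 6: Difference = |1524020 - 1524000| = 20
        (Sum increased by 20)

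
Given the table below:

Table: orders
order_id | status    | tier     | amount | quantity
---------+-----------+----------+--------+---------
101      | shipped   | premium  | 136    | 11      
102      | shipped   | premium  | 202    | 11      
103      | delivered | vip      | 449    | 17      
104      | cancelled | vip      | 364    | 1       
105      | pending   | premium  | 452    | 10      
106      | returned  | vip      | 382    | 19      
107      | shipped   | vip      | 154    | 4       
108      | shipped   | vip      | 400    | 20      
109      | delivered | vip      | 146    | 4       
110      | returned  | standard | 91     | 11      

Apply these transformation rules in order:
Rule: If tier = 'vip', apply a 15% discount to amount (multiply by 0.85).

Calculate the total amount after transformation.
2491.75

Step 1: Records with tier = 'vip' have total amount = 1895
Step 2: Apply multiplier: 1895 × 0.85 = 1610.75
Step 3: Other records total: 881
Step 4: Final sum = 1610.75 + 881 = 2491.75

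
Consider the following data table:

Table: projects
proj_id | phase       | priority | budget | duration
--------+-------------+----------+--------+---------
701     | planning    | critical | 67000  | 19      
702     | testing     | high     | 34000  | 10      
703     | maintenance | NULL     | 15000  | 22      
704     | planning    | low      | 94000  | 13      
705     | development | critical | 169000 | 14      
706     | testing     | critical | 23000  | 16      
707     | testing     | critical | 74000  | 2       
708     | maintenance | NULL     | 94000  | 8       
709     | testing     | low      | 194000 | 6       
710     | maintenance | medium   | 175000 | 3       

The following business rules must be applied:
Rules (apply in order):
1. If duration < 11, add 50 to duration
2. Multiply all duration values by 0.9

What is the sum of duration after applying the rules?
326.7

Step 1: Apply Rule 1 - Add 50 to records with duration < 11
  - 5 records affected: 29 + (5 × 50) = 279
  - Unaffected records: 84
  - Sum after Rule 1: 363
Step 2: Apply Rule 2 - Multiply all by 0.9
  - 363 × 0.9 = 326.7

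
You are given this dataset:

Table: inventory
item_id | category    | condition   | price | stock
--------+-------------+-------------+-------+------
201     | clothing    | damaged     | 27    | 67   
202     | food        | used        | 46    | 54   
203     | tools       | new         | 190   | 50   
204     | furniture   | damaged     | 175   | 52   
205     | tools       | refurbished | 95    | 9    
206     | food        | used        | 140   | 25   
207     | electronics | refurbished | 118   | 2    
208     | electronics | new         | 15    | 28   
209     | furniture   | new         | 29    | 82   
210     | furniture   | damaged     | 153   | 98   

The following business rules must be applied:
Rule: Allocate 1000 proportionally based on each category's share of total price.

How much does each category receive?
clothing: 27.33, electronics: 134.62, food: 188.26, furniture: 361.34, tools: 288.46

Step 1: Calculate total price = 988
Step 2: Calculate each category's proportion:
  clothing: 27/988 = 2.73% → 27.33
  electronics: 133/988 = 13.46% → 134.62
  food: 186/988 = 18.83% → 188.26
  furniture: 357/988 = 36.13% → 361.34
  tools: 285/988 = 28.85% → 288.46
Step 3: Verify: sum of allocations ≈ 1000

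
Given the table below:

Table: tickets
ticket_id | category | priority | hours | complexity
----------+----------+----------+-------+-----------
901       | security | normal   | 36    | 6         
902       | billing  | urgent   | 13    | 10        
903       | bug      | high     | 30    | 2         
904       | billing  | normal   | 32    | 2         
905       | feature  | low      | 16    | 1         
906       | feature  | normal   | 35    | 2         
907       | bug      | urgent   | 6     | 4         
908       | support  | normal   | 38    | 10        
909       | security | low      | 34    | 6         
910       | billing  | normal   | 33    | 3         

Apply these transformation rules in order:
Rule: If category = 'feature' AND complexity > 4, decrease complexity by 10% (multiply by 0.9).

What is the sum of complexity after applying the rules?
46

Step 1: Find records where category = 'feature' AND complexity > 4
Step 2: 0 records match, summing to 0
Step 3: After multiplier: 0 × 0.9 = 0.0
Step 4: Unaffected records sum: 46
Step 5: Final sum = 0.0 + 46 = 46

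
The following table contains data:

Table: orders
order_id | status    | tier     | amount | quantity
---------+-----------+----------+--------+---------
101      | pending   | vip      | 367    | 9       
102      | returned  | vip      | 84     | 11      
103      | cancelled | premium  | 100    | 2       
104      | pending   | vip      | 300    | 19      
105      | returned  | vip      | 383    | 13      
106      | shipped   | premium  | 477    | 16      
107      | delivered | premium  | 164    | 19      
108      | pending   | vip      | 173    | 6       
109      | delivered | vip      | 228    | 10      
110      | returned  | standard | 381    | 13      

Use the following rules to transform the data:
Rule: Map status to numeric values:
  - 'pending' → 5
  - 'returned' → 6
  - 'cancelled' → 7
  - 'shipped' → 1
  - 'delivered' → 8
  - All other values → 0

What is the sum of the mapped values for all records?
57

Step 1: Apply mapping to each record
Step 2: Count by status:
  'pending': 3 records × 5 = 15
  'returned': 3 records × 6 = 18
  'cancelled': 1 records × 7 = 7
  'shipped': 1 records × 1 = 1
  'delivered': 2 records × 8 = 16
Step 3: Sum all mapped values = 57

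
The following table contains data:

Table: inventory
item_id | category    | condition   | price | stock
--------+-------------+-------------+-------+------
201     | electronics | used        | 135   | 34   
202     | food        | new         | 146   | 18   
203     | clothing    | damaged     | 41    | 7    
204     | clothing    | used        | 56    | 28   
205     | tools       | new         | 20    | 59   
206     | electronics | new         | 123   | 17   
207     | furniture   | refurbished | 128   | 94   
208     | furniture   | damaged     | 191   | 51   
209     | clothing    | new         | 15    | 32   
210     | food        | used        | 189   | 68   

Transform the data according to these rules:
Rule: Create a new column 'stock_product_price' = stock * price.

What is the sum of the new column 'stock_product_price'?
47449

Step 1: For each record, compute stock * price
Example calculations:
  34 * 135 = 4590
  18 * 146 = 2628
  7 * 41 = 287
  ...
Step 2: Sum all derived values
Step 3: Total = 47449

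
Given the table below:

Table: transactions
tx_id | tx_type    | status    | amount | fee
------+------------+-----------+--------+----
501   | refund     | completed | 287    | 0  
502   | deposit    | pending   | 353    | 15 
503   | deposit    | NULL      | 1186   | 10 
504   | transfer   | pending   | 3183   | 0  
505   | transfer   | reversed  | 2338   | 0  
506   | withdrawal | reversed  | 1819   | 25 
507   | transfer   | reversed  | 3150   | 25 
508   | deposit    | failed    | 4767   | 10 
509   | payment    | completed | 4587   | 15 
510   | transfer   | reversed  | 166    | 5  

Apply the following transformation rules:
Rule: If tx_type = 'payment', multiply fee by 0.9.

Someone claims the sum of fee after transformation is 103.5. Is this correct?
Yes, the result is correct.

Step 1: Calculate the correct sum after transformation
Step 2: Apply multiplier 0.9 to records where tx_type = 'payment'
Step 3: Correct result = 103.5
Step 4: Claimed result = 103.5
Step 5: 103.5 = 103.5 ✓
Conclusion: The claimed result is correct.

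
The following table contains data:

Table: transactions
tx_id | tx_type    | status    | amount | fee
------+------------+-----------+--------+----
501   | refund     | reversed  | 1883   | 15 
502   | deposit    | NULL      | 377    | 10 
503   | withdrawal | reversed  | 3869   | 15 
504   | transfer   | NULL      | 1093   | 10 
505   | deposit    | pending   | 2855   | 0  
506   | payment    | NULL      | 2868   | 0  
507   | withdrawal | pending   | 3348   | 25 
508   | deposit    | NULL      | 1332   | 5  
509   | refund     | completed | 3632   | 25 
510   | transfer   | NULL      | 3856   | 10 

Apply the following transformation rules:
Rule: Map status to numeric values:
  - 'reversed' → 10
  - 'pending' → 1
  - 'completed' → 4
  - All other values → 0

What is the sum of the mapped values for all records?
26

Step 1: Apply mapping to each record
Step 2: Count by status:
  'reversed': 2 records × 10 = 20
  'pending': 2 records × 1 = 2
  'completed': 1 records × 4 = 4
Step 3: Sum all mapped values = 26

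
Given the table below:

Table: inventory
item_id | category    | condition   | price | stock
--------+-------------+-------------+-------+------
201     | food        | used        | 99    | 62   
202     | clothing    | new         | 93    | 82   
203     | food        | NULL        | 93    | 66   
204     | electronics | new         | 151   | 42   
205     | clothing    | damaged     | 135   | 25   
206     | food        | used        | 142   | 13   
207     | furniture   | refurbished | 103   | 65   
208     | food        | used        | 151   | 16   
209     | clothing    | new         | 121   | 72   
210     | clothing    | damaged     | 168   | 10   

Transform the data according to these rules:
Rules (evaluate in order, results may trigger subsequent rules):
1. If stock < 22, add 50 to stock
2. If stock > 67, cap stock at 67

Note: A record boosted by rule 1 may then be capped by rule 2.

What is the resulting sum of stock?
583

Step 1: Apply rule 1 to records with stock < 22
  - 3 records get bonus of 50
  - Of these, 0 records then exceed 67 and get capped
Step 2: Apply rule 2 to records with stock > 67
  - 2 records (original) are capped
Step 3: Calculate final sum = 583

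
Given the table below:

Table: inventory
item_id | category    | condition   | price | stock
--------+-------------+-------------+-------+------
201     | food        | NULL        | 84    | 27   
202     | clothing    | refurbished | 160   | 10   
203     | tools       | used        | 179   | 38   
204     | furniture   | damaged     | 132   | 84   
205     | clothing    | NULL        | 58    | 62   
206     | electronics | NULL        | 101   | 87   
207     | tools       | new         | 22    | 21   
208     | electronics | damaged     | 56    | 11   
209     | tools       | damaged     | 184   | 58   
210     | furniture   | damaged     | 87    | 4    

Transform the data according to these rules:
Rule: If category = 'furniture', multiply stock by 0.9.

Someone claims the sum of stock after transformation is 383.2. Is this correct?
No, the correct result is 393.2.

Step 1: Calculate the correct sum after transformation
Step 2: Apply multiplier 0.9 to records where category = 'furniture'
Step 3: Correct result = 393.2
Step 4: Claimed result = 383.2
Step 5: 393.2 ≠ 383.2
Conclusion: The claimed result is incorrect. The correct answer is 393.2.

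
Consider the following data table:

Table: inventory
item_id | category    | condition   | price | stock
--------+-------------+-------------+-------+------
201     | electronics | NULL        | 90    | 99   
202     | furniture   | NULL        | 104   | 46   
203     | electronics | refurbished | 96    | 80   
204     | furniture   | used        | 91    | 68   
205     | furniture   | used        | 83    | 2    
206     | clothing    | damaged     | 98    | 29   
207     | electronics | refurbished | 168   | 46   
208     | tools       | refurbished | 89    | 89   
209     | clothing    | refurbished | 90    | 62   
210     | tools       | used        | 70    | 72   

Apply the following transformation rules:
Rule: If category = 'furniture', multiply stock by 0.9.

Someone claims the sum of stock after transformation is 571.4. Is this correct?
No, the correct result is 581.4.

Step 1: Calculate the correct sum after transformation
Step 2: Apply multiplier 0.9 to records where category = 'furniture'
Step 3: Correct result = 581.4
Step 4: Claimed result = 571.4
Step 5: 581.4 ≠ 571.4
Conclusion: The claimed result is incorrect. The correct answer is 581.4.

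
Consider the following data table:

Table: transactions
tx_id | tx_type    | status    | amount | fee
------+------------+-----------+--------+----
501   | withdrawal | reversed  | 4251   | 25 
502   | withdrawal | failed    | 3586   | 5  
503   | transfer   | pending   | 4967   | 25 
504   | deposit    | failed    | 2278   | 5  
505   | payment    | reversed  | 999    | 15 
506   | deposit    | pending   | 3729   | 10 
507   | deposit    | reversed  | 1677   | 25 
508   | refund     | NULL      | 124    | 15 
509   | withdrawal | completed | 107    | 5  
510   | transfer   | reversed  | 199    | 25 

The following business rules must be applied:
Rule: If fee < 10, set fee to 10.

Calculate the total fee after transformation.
170

Step 1: 3 records have fee < 10
Step 2: These records originally summed to 15
Step 3: After setting to minimum: 3 × 10 = 30
Step 4: Unaffected records sum: 140
Step 5: Final sum = 30 + 140 = 170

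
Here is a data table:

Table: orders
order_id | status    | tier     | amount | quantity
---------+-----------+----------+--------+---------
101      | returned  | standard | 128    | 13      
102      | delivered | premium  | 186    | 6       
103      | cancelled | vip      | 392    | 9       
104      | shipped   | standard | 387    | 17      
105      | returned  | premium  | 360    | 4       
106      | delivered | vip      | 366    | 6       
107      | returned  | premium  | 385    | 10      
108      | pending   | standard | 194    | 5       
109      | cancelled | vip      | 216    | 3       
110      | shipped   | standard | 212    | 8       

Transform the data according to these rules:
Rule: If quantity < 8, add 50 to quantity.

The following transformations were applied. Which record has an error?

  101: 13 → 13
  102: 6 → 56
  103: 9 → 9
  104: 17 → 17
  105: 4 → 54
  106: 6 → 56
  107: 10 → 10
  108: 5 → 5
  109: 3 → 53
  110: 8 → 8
Record 108 has an error. The correct transformed value should be 55, not 5.

Step 1: Check each record against the rule
Step 2: Record 108 has quantity = 5
Step 3: Since 5 < 8, the bonus should have been applied
Step 4: Correct value = 55, but claimed value = 5
Conclusion: Record 108 has the error.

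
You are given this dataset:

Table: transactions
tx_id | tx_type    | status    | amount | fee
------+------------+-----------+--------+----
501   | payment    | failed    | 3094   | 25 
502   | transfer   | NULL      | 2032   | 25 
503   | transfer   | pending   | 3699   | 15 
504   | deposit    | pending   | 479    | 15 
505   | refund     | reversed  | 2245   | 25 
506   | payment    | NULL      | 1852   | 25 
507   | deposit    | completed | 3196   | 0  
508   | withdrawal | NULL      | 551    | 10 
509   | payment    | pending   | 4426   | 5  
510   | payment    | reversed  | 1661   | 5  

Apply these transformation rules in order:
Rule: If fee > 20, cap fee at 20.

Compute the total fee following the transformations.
130

Step 1: 4 records have fee > 20
Step 2: These records originally summed to 100
Step 3: After capping: 4 × 20 = 80
Step 4: Unaffected records sum: 50
Step 5: Final sum = 80 + 50 = 130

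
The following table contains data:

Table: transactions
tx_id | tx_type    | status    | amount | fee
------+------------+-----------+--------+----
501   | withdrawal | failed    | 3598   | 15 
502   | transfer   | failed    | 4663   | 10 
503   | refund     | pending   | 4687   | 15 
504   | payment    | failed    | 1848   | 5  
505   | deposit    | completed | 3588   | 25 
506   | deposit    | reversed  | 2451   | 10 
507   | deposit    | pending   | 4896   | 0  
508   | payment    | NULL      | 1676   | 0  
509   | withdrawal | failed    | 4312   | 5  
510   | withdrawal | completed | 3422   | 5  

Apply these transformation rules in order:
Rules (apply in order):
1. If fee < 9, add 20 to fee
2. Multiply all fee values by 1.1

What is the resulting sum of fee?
209.0

Step 1: Apply Rule 1 - Add 20 to records with fee < 9
  - 5 records affected: 15 + (5 × 20) = 115
  - Unaffected records: 75
  - Sum after Rule 1: 190
Step 2: Apply Rule 2 - Multiply all by 1.1
  - 190 × 1.1 = 209.0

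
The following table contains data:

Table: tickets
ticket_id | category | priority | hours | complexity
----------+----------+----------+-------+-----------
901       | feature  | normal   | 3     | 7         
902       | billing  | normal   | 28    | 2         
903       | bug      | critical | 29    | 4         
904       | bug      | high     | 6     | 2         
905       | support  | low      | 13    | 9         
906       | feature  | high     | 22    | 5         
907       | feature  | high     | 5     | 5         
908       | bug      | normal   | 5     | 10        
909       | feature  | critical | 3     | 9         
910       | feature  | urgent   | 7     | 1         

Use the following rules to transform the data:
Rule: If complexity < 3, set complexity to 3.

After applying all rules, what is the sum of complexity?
58

Step 1: 3 records have complexity < 3
Step 2: These records originally summed to 5
Step 3: After setting to minimum: 3 × 3 = 9
Step 4: Unaffected records sum: 49
Step 5: Final sum = 9 + 49 = 58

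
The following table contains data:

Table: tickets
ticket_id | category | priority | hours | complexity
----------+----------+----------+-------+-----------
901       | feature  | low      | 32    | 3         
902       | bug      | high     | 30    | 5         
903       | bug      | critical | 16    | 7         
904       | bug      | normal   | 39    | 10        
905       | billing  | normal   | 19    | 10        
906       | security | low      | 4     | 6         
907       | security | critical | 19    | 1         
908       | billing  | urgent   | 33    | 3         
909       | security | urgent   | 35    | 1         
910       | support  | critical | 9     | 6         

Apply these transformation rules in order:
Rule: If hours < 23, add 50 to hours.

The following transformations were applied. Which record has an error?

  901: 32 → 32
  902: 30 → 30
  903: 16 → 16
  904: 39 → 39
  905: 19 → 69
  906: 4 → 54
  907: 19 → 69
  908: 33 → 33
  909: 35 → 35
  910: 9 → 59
Record 903 has an error. The correct transformed value should be 66, not 16.

Step 1: Check each record against the rule
Step 2: Record 903 has hours = 16
Step 3: Since 16 < 23, the bonus should have been applied
Step 4: Correct value = 66, but claimed value = 16
Conclusion: Record 903 has the error.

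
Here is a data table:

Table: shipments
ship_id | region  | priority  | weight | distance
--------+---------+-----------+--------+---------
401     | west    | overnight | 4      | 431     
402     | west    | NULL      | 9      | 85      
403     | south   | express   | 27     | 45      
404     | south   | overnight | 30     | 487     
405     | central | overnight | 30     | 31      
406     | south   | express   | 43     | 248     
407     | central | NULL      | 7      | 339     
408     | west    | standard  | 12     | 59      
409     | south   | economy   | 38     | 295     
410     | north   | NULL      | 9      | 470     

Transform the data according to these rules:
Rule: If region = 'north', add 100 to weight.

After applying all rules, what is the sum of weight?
309

Step 1: Count records where region = 'north': 1
Step 2: Total bonus added: 1 × 100 = 100
Step 3: Original sum of weight: 209
Step 4: Final sum = 209 + 100 = 309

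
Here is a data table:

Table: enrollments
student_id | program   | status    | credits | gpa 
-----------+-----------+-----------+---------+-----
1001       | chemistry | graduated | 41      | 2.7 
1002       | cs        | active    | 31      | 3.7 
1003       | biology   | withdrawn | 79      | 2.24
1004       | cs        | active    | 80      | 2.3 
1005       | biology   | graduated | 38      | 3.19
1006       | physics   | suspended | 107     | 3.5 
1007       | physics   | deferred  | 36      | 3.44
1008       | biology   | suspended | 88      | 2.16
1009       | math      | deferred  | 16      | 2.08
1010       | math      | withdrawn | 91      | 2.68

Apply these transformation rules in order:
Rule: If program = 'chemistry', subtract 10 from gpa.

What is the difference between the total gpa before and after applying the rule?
10.0

Step 1: Original sum of gpa = 27.99
Step 2: 1 records have program = 'chemistry'
Step 3: Each affected record changes by -10
Step 4: Total change = 1 × -10 = -10
Step 5: New sum = 27.99 + -10 = 17.99
Step 6: Difference = |17.99 - 27.99| = 10.0
        (Sum decreased by 10.0)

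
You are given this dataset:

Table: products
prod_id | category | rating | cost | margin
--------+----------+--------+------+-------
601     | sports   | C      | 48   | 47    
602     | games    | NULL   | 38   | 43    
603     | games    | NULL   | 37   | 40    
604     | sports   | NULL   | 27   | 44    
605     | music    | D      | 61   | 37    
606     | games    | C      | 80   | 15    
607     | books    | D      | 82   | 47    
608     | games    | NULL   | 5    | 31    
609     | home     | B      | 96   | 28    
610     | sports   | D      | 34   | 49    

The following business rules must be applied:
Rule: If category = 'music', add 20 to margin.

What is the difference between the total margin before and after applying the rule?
20

Step 1: Original sum of margin = 381
Step 2: 1 records have category = 'music'
Step 3: Each affected record changes by 20
Step 4: Total change = 1 × 20 = 20
Step 5: New sum = 381 + 20 = 401
Step 6: Difference = |401 - 381| = 20
        (Sum increased by 20)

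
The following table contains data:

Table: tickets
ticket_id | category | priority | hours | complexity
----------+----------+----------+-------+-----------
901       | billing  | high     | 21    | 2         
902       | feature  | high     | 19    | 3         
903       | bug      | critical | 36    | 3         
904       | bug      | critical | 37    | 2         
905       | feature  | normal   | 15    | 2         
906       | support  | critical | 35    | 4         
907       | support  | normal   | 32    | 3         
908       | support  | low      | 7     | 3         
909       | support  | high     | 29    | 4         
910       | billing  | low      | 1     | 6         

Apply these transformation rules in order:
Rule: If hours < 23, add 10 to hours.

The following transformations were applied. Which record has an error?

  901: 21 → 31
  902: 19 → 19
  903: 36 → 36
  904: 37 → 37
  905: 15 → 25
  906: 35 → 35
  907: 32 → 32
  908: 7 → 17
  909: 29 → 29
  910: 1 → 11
Record 902 has an error. The correct transformed value should be 29, not 19.

Step 1: Check each record against the rule
Step 2: Record 902 has hours = 19
Step 3: Since 19 < 23, the bonus should have been applied
Step 4: Correct value = 29, but claimed value = 19
Conclusion: Record 902 has the error.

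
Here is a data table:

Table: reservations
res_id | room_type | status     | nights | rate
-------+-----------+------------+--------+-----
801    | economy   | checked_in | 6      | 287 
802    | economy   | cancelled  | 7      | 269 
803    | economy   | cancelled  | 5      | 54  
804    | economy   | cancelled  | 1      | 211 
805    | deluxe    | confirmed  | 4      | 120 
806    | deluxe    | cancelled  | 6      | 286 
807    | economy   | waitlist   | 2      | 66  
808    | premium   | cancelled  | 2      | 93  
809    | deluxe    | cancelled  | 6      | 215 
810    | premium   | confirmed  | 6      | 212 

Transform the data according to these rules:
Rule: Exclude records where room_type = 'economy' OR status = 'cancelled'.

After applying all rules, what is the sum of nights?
10

Step 1: Find records where room_type = 'economy' OR status = 'cancelled'
Step 2: 8 records match, summing to 35
Step 3: Original sum: 45
Step 4: Remaining sum = 45 - 35 = 10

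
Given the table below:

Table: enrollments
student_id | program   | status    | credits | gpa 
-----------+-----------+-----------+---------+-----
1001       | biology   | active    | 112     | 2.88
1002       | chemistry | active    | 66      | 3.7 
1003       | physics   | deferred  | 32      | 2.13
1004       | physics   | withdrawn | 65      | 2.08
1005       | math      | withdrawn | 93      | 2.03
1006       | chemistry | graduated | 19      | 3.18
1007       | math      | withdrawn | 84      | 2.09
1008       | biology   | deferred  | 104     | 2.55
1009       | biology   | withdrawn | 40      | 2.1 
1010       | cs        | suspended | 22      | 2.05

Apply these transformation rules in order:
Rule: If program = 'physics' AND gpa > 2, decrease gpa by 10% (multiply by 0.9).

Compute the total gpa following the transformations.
24.37

Step 1: Find records where program = 'physics' AND gpa > 2
Step 2: 2 records match, summing to 4.21
Step 3: After multiplier: 4.21 × 0.9 = 3.79
Step 4: Unaffected records sum: 20.58
Step 5: Final sum = 3.79 + 20.58 = 24.37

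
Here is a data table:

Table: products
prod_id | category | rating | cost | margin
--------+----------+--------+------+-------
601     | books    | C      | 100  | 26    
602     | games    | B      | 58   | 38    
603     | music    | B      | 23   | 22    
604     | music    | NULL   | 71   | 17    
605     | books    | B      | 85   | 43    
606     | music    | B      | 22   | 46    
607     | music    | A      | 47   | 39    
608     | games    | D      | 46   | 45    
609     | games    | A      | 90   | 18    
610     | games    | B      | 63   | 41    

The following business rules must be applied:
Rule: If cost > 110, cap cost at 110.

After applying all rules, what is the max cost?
100

Step 1: Original maximum cost = 100
Step 2: Check cap of 110 against maximum
Step 3: No records exceed the cap (max 100 <= cap 110), so no capping applies
Step 4: Maximum after transformation = 100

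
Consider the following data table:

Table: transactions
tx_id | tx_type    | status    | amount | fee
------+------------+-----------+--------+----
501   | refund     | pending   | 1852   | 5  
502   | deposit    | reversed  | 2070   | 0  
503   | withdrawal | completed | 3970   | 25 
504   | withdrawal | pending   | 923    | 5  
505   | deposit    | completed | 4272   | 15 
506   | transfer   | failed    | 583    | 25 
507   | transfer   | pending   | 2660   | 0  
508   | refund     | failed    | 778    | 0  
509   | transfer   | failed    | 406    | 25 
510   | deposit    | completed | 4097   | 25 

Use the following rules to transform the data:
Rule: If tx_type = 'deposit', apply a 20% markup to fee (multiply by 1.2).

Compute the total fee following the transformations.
133.0

Step 1: Records with tx_type = 'deposit' have total fee = 40
Step 2: Apply multiplier: 40 × 1.2 = 48.0
Step 3: Other records total: 85
Step 4: Final sum = 48.0 + 85 = 133.0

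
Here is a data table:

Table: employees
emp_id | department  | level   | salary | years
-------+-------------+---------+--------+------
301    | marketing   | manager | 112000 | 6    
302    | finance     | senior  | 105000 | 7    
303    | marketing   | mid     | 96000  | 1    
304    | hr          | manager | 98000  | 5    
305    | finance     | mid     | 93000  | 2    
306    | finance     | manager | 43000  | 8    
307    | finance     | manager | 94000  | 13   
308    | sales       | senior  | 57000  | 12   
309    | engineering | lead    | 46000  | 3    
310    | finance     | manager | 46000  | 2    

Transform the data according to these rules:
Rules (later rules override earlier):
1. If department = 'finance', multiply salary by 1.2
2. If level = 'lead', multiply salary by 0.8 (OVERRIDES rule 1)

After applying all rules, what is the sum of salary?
857000.0

Step 1: Rule 2 takes priority for records with level = 'lead'
  - 1 records: 46000 × 0.8 = 36800.0
Step 2: Rule 1 applies to remaining records with department = 'finance'
  - 5 records: 381000 × 1.2 = 457200.0
Step 3: Other records unchanged: 363000
Step 4: Final sum = 36800.0 + 457200.0 + 363000 = 857000.0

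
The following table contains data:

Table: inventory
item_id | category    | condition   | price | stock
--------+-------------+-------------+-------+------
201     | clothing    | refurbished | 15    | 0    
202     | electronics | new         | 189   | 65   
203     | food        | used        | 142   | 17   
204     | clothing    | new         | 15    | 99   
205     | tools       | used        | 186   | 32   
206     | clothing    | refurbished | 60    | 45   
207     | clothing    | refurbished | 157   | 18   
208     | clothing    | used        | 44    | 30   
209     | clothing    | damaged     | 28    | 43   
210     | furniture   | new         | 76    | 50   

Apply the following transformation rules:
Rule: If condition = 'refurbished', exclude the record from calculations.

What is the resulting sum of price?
680

Step 1: Identify records where condition = 'refurbished'
Step 2: The excluded records sum to 232
Step 3: Original total price = 912
Step 4: Remaining total = 912 - 232 = 680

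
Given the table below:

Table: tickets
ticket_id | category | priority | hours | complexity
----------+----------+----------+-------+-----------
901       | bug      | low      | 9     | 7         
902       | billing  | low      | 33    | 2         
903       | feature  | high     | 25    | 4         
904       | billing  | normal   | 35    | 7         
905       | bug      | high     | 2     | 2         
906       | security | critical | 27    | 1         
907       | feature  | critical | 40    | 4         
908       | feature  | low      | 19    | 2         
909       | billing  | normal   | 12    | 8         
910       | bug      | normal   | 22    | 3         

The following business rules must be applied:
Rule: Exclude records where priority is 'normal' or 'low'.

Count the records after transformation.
4

Step 1: Count records to exclude
  - 3 (normal) + 3 (low) = 6 records
Step 2: Total records: 10
Step 3: Remaining = 10 - 6 = 4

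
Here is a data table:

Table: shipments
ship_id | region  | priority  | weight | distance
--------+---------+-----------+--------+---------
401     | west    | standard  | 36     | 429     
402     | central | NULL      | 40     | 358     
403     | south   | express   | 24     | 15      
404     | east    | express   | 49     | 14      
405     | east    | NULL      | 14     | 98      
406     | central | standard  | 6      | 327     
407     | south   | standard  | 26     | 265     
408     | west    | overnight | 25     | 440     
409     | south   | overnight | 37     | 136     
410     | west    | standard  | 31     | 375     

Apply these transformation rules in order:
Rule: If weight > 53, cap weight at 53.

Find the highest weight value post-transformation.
49

Step 1: Original maximum weight = 49
Step 2: Check cap of 53 against maximum
Step 3: No records exceed the cap (max 49 <= cap 53), so no capping applies
Step 4: Maximum after transformation = 49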